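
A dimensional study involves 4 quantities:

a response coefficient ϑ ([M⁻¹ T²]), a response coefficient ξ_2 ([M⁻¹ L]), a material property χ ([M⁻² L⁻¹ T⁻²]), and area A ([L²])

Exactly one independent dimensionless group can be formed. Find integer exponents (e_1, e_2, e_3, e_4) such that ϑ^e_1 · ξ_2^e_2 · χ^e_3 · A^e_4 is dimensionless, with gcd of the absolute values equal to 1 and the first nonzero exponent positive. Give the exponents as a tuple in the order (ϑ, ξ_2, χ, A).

M: e_1·(-1) + e_2·(-1) + e_3·(-2) + e_4·(0) = 0
L: e_1·(0) + e_2·(1) + e_3·(-1) + e_4·(2) = 0
T: e_1·(2) + e_2·(0) + e_3·(-2) + e_4·(0) = 0
Solving this homogeneous linear system for the smallest-integer solution (first nonzero entry positive) gives (1, -3, 1, 2).

(1, -3, 1, 2)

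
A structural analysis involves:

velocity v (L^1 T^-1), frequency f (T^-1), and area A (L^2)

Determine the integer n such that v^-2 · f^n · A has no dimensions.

2

Balance the T exponent: (-1)·n from f, plus −2·(-1) + (0) = 2 from the rest, must sum to zero.
−n + 2 = 0, so n = 2.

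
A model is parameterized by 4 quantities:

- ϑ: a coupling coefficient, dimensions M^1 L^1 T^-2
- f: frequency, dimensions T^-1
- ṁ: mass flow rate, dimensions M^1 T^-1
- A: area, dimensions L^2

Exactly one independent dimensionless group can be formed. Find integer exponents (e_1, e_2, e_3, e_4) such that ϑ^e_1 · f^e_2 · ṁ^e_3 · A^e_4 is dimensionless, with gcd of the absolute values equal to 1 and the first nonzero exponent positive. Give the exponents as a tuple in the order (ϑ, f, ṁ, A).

M: e_1·(1) + e_2·(0) + e_3·(1) + e_4·(0) = 0
L: e_1·(1) + e_2·(0) + e_3·(0) + e_4·(2) = 0
T: e_1·(-2) + e_2·(-1) + e_3·(-1) + e_4·(0) = 0
Solving this homogeneous linear system for the smallest-integer solution (first nonzero entry positive) gives (2, -2, -2, -1).

(2, -2, -2, -1)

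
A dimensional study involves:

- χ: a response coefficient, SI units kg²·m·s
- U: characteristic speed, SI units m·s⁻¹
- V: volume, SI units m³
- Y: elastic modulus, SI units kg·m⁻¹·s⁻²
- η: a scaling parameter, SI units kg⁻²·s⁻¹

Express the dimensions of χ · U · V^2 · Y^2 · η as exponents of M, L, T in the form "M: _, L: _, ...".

Collect each base-dimension exponent across the product:
  M: (2) + (0) + 2·(0) + 2·(1) + (-2) = 2
  L: (1) + (1) + 2·(3) + 2·(-1) + (0) = 6
  T: (1) + (-1) + 2·(0) + 2·(-2) + (-1) = -5
So the dimensions are [M² L⁶ T⁻⁵].

M: 2, L: 6, T: -5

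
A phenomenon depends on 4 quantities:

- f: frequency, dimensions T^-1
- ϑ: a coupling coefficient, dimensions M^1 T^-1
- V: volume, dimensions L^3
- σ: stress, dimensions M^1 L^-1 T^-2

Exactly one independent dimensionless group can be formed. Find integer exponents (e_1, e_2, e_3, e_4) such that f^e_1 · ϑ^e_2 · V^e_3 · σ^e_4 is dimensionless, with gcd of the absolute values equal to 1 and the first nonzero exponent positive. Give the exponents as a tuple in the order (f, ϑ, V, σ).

M: e_1·(0) + e_2·(1) + e_3·(0) + e_4·(1) = 0
L: e_1·(0) + e_2·(0) + e_3·(3) + e_4·(-1) = 0
T: e_1·(-1) + e_2·(-1) + e_3·(0) + e_4·(-2) = 0
Solving this homogeneous linear system for the smallest-integer solution (first nonzero entry positive) gives (3, 3, -1, -3).

(3, 3, -1, -3)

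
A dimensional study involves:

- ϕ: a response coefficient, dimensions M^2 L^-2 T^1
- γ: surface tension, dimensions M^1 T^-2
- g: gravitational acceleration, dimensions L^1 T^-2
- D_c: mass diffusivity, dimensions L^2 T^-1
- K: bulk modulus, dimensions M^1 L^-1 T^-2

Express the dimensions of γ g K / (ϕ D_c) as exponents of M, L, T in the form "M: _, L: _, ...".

Collect each base-dimension exponent across the product:
  M: −(2) + (1) + (0) − (0) + (1) = 0
  L: −(-2) + (0) + (1) − (2) + (-1) = 0
  T: −(1) + (-2) + (-2) − (-1) + (-2) = -6
So the dimensions are [T⁻⁶].

M: 0, L: 0, T: -6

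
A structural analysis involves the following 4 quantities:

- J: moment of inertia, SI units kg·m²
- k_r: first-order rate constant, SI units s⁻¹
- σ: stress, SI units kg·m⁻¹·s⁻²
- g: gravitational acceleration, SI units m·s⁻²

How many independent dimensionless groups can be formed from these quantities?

1

There are 4 variables and 3 base dimensions (M, L, T).
The dimension matrix has rank 3.
Independent dimensionless groups: 4 − 3 = 1.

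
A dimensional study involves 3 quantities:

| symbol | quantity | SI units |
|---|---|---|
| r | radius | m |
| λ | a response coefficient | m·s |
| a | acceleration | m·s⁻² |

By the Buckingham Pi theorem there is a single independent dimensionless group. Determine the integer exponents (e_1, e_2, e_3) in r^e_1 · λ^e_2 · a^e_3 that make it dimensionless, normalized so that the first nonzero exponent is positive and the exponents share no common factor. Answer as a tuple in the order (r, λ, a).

L: e_1·(1) + e_2·(1) + e_3·(1) = 0
T: e_1·(0) + e_2·(1) + e_3·(-2) = 0
Solving this homogeneous linear system for the smallest-integer solution (first nonzero entry positive) gives (3, -2, -1).

(3, -2, -1)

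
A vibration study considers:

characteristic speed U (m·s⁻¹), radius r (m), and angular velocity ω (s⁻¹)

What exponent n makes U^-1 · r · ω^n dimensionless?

1

Balance the T exponent: (-1)·n from ω, plus −(-1) + (0) = 1 from the rest, must sum to zero.
−n + 1 = 0, so n = 1.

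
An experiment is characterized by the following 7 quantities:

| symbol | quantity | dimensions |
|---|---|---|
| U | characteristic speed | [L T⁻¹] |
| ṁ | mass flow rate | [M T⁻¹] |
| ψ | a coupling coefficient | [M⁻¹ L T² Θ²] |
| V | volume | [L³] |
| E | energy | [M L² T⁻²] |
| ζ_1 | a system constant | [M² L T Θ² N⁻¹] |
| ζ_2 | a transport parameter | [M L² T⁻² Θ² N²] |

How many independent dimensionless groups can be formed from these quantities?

There are 7 variables and 5 base dimensions (M, L, T, Θ, N).
The dimension matrix has rank 5.
Independent dimensionless groups: 7 − 5 = 2.

2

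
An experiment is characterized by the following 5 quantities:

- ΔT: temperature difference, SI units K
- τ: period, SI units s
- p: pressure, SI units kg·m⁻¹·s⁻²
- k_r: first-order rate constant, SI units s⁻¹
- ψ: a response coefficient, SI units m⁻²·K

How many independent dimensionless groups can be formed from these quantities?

1

There are 5 variables and 4 base dimensions (M, L, T, Θ).
The dimension matrix has rank 4.
Independent dimensionless groups: 5 − 4 = 1.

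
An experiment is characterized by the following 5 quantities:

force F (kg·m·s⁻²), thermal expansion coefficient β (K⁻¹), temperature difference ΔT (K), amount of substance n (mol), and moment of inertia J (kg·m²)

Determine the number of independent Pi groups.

1

There are 5 variables and 5 base dimensions (M, L, T, Θ, N).
The dimension matrix has rank 4 (less than 5: the dimension vectors are linearly dependent).
Independent dimensionless groups: 5 − 4 = 1.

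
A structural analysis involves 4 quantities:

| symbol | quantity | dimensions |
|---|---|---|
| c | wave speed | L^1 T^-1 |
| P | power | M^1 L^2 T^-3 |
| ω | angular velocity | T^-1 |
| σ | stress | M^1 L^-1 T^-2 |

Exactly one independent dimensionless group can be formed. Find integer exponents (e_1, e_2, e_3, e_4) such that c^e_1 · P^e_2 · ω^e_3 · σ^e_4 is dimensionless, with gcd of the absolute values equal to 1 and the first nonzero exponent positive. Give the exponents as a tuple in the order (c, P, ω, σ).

M: e_1·(0) + e_2·(1) + e_3·(0) + e_4·(1) = 0
L: e_1·(1) + e_2·(2) + e_3·(0) + e_4·(-1) = 0
T: e_1·(-1) + e_2·(-3) + e_3·(-1) + e_4·(-2) = 0
Solving this homogeneous linear system for the smallest-integer solution (first nonzero entry positive) gives (3, -1, -2, 1).

(3, -1, -2, 1)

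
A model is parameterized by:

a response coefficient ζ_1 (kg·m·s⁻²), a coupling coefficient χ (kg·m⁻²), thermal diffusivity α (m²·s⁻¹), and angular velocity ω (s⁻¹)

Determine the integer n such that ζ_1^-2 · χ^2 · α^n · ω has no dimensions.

Balance the L exponent: (2)·n from α, plus −2·(1) + 2·(-2) + (0) = -6 from the rest, must sum to zero.
2n − 6 = 0, so n = 3.

3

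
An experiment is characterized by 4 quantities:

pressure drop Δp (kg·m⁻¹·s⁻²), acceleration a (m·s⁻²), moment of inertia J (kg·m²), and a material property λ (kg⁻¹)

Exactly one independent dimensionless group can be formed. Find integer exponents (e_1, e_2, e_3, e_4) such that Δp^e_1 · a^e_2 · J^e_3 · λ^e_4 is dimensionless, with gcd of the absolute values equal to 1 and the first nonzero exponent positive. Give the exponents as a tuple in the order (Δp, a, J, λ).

(1, -1, 1, 2)

M: e_1·(1) + e_2·(0) + e_3·(1) + e_4·(-1) = 0
L: e_1·(-1) + e_2·(1) + e_3·(2) + e_4·(0) = 0
T: e_1·(-2) + e_2·(-2) + e_3·(0) + e_4·(0) = 0
Solving this homogeneous linear system for the smallest-integer solution (first nonzero entry positive) gives (1, -1, 1, 2).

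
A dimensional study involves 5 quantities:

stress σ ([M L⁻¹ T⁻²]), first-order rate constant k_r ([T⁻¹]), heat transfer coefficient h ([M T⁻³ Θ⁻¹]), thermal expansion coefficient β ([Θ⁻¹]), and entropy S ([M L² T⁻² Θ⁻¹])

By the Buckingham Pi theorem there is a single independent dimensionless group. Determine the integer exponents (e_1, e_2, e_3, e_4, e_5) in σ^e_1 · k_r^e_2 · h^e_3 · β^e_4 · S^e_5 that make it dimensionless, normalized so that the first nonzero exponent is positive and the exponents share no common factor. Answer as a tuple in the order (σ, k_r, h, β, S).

(2, 3, -3, 2, 1)

M: e_1·(1) + e_2·(0) + e_3·(1) + e_4·(0) + e_5·(1) = 0
L: e_1·(-1) + e_2·(0) + e_3·(0) + e_4·(0) + e_5·(2) = 0
T: e_1·(-2) + e_2·(-1) + e_3·(-3) + e_4·(0) + e_5·(-2) = 0
Θ: e_1·(0) + e_2·(0) + e_3·(-1) + e_4·(-1) + e_5·(-1) = 0
Solving this homogeneous linear system for the smallest-integer solution (first nonzero entry positive) gives (2, 3, -3, 2, 1).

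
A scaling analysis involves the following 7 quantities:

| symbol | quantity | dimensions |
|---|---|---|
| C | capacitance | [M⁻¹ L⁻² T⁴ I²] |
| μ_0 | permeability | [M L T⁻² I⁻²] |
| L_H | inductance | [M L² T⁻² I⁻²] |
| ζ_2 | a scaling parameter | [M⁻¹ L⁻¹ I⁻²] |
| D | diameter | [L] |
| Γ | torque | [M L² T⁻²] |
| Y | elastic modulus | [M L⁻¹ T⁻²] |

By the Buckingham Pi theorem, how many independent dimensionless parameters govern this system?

There are 7 variables and 4 base dimensions (M, L, T, I).
The dimension matrix has rank 4.
Independent dimensionless groups: 7 − 4 = 3.

3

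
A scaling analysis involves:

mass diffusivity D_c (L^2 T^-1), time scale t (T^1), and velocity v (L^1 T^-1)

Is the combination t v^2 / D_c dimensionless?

Sum the exponent of each base dimension across the product:
  L: −[D_c]_L + [t]_L + 2·[v]_L = −(2) + (0) + 2·(1) = 0
  T: −[D_c]_T + [t]_T + 2·[v]_T = −(-1) + (1) + 2·(-1) = 0
All base exponents vanish — dimensionless.

yes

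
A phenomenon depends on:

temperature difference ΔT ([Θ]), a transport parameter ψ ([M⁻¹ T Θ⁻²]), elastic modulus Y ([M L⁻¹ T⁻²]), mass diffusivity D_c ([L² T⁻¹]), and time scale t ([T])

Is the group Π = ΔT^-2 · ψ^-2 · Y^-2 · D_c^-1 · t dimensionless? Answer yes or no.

no

Sum the exponent of each base dimension across the product:
  M: −2·[ΔT]_M − 2·[ψ]_M − 2·[Y]_M − [D_c]_M + [t]_M = −2·(0) − 2·(-1) − 2·(1) − (0) + (0) = 0
  L: −2·[ΔT]_L − 2·[ψ]_L − 2·[Y]_L − [D_c]_L + [t]_L = −2·(0) − 2·(0) − 2·(-1) − (2) + (0) = 0
  T: −2·[ΔT]_T − 2·[ψ]_T − 2·[Y]_T − [D_c]_T + [t]_T = −2·(0) − 2·(1) − 2·(-2) − (-1) + (1) = 4
  Θ: −2·[ΔT]_Θ − 2·[ψ]_Θ − 2·[Y]_Θ − [D_c]_Θ + [t]_Θ = −2·(1) − 2·(-2) − 2·(0) − (0) + (0) = 2
Net dimensions [T⁴ Θ²] ≠ [1] — not dimensionless.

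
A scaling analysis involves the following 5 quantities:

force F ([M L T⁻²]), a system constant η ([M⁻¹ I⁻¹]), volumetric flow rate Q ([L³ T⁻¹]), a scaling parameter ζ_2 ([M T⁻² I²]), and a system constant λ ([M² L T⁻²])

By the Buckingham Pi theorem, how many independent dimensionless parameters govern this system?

There are 5 variables and 4 base dimensions (M, L, T, I).
The dimension matrix has rank 4.
Independent dimensionless groups: 5 − 4 = 1.

1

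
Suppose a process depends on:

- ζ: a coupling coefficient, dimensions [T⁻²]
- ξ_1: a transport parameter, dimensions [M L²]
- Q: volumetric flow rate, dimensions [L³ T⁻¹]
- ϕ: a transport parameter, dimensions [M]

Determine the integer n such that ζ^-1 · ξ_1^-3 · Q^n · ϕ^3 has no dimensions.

2

Balance the L exponent: (3)·n from Q, plus −(0) − 3·(2) + 3·(0) = -6 from the rest, must sum to zero.
3n − 6 = 0, so n = 2.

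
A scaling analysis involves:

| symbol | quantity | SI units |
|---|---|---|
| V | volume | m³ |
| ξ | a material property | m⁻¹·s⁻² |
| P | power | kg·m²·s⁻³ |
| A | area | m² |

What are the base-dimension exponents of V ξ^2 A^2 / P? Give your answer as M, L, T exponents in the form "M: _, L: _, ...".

M: -1, L: 3, T: -1

Collect each base-dimension exponent across the product:
  M: (0) + 2·(0) − (1) + 2·(0) = -1
  L: (3) + 2·(-1) − (2) + 2·(2) = 3
  T: (0) + 2·(-2) − (-3) + 2·(0) = -1
So the dimensions are [M⁻¹ L³ T⁻¹].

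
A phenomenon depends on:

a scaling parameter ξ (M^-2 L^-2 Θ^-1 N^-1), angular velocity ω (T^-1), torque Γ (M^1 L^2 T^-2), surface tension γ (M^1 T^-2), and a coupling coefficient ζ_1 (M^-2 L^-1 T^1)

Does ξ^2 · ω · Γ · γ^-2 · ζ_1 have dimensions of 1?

Sum the exponent of each base dimension across the product:
  M: 2·[ξ]_M + [ω]_M + [Γ]_M − 2·[γ]_M + [ζ_1]_M = 2·(-2) + (0) + (1) − 2·(1) + (-2) = -7
  L: 2·[ξ]_L + [ω]_L + [Γ]_L − 2·[γ]_L + [ζ_1]_L = 2·(-2) + (0) + (2) − 2·(0) + (-1) = -3
  T: 2·[ξ]_T + [ω]_T + [Γ]_T − 2·[γ]_T + [ζ_1]_T = 2·(0) + (-1) + (-2) − 2·(-2) + (1) = 2
  Θ: 2·[ξ]_Θ + [ω]_Θ + [Γ]_Θ − 2·[γ]_Θ + [ζ_1]_Θ = 2·(-1) + (0) + (0) − 2·(0) + (0) = -2
  N: 2·[ξ]_N + [ω]_N + [Γ]_N − 2·[γ]_N + [ζ_1]_N = 2·(-1) + (0) + (0) − 2·(0) + (0) = -2
Net dimensions [M⁻⁷ L⁻³ T² Θ⁻² N⁻²] ≠ [1] — not dimensionless.

no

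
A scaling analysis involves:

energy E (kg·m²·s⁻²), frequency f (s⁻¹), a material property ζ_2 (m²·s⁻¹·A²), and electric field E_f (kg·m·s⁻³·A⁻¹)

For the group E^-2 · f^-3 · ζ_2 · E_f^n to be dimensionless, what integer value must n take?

2

Balance the M exponent: (1)·n from E_f, plus −2·(1) − 3·(0) + (0) = -2 from the rest, must sum to zero.
n − 2 = 0, so n = 2.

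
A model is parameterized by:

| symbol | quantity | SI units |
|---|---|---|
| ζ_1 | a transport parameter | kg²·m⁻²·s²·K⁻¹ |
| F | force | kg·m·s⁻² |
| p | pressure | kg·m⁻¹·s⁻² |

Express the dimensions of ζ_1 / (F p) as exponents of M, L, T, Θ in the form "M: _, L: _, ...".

M: 0, L: -2, T: 6, Θ: -1

Collect each base-dimension exponent across the product:
  M: (2) − (1) − (1) = 0
  L: (-2) − (1) − (-1) = -2
  T: (2) − (-2) − (-2) = 6
  Θ: (-1) − (0) − (0) = -1
So the dimensions are [L⁻² T⁶ Θ⁻¹].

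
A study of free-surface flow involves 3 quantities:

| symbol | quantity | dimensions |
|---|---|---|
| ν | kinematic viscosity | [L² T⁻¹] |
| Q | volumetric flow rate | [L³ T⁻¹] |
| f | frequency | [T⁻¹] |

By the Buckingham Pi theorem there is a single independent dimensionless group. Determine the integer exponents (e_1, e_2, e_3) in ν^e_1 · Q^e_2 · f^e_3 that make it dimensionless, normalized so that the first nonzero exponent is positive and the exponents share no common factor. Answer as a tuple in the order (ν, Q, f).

L: e_1·(2) + e_2·(3) + e_3·(0) = 0
T: e_1·(-1) + e_2·(-1) + e_3·(-1) = 0
Solving this homogeneous linear system for the smallest-integer solution (first nonzero entry positive) gives (3, -2, -1).

(3, -2, -1)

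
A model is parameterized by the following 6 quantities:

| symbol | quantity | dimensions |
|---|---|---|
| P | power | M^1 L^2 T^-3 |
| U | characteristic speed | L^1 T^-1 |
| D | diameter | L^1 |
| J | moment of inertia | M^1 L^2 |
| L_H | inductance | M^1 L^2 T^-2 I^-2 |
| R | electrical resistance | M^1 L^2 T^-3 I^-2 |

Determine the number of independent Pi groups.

2

There are 6 variables and 4 base dimensions (M, L, T, I).
The dimension matrix has rank 4.
Independent dimensionless groups: 6 − 4 = 2.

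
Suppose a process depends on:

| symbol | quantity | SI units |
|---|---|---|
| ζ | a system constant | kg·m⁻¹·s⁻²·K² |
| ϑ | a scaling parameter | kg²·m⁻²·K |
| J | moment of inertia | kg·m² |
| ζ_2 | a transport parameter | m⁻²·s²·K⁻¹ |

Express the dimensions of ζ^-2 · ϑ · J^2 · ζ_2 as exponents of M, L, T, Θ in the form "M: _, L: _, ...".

Collect each base-dimension exponent across the product:
  M: −2·(1) + (2) + 2·(1) + (0) = 2
  L: −2·(-1) + (-2) + 2·(2) + (-2) = 2
  T: −2·(-2) + (0) + 2·(0) + (2) = 6
  Θ: −2·(2) + (1) + 2·(0) + (-1) = -4
So the dimensions are [M² L² T⁶ Θ⁻⁴].

M: 2, L: 2, T: 6, Θ: -4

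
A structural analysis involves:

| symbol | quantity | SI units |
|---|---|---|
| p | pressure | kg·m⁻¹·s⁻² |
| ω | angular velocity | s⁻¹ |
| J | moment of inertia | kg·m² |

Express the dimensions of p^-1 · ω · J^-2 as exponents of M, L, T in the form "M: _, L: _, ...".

Collect each base-dimension exponent across the product:
  M: −(1) + (0) − 2·(1) = -3
  L: −(-1) + (0) − 2·(2) = -3
  T: −(-2) + (-1) − 2·(0) = 1
So the dimensions are [M⁻³ L⁻³ T].

M: -3, L: -3, T: 1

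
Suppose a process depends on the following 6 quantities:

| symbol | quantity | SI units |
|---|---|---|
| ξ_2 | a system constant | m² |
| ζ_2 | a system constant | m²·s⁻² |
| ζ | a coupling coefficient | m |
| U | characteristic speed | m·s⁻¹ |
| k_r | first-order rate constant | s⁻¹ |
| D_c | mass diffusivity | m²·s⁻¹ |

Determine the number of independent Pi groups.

4

There are 6 variables and 2 base dimensions (L, T).
The dimension matrix has rank 2.
Independent dimensionless groups: 6 − 2 = 4.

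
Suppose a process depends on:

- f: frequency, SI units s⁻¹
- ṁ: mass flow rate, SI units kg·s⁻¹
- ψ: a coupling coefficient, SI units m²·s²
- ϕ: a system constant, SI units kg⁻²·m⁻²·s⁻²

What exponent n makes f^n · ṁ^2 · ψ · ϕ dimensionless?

Balance the T exponent: (-1)·n from f, plus 2·(-1) + (2) + (-2) = -2 from the rest, must sum to zero.
−n − 2 = 0, so n = -2.

-2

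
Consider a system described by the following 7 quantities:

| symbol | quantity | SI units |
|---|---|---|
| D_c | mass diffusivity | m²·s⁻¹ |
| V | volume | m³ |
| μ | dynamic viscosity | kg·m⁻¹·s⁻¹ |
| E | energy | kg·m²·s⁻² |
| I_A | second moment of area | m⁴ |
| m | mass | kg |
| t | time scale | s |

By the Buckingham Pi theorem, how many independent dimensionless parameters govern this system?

4

There are 7 variables and 3 base dimensions (M, L, T).
The dimension matrix has rank 3.
Independent dimensionless groups: 7 − 3 = 4.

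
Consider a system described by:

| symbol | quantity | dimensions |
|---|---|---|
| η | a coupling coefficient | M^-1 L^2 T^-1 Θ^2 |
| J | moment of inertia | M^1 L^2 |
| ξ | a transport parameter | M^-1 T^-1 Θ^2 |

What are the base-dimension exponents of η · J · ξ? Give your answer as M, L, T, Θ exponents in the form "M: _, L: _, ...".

Collect each base-dimension exponent across the product:
  M: (-1) + (1) + (-1) = -1
  L: (2) + (2) + (0) = 4
  T: (-1) + (0) + (-1) = -2
  Θ: (2) + (0) + (2) = 4
So the dimensions are [M⁻¹ L⁴ T⁻² Θ⁴].

M: -1, L: 4, T: -2, Θ: 4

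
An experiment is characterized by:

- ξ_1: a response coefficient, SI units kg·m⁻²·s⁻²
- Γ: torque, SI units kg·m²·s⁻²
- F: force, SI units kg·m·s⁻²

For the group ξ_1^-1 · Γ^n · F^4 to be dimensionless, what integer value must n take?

Balance the M exponent: (1)·n from Γ, plus −(1) + 4·(1) = 3 from the rest, must sum to zero.
n + 3 = 0, so n = -3.

-3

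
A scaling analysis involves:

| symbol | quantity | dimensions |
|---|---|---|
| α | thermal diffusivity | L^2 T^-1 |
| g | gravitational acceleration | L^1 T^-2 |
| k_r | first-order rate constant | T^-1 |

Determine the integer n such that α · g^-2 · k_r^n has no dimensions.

3

Balance the T exponent: (-1)·n from k_r, plus (-1) − 2·(-2) = 3 from the rest, must sum to zero.
−n + 3 = 0, so n = 3.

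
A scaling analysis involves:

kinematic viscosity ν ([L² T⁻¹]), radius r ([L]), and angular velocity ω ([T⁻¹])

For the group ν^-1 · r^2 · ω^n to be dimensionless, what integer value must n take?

1

Balance the T exponent: (-1)·n from ω, plus −(-1) + 2·(0) = 1 from the rest, must sum to zero.
−n + 1 = 0, so n = 1.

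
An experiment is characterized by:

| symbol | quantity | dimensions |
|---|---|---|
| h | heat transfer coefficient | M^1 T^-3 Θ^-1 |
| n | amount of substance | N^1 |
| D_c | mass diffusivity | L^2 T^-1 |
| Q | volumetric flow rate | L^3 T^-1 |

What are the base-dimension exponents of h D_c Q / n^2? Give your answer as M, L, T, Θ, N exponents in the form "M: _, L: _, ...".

Collect each base-dimension exponent across the product:
  M: (1) − 2·(0) + (0) + (0) = 1
  L: (0) − 2·(0) + (2) + (3) = 5
  T: (-3) − 2·(0) + (-1) + (-1) = -5
  Θ: (-1) − 2·(0) + (0) + (0) = -1
  N: (0) − 2·(1) + (0) + (0) = -2
So the dimensions are [M L⁵ T⁻⁵ Θ⁻¹ N⁻²].

M: 1, L: 5, T: -5, Θ: -1, N: -2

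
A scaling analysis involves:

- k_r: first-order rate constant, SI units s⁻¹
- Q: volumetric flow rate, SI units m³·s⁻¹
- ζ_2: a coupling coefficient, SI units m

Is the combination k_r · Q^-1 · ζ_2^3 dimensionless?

Sum the exponent of each base dimension across the product:
  M: [k_r]_M − [Q]_M + 3·[ζ_2]_M = (0) − (0) + 3·(0) = 0
  L: [k_r]_L − [Q]_L + 3·[ζ_2]_L = (0) − (3) + 3·(1) = 0
  T: [k_r]_T − [Q]_T + 3·[ζ_2]_T = (-1) − (-1) + 3·(0) = 0
All base exponents vanish — dimensionless.

yes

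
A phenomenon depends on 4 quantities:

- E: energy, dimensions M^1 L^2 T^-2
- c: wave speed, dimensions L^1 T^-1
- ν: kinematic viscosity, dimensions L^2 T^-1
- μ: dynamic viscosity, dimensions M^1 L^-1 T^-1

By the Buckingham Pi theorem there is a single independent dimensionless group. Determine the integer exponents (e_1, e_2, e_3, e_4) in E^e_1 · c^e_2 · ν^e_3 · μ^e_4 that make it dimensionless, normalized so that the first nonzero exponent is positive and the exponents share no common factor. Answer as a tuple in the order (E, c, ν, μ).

M: e_1·(1) + e_2·(0) + e_3·(0) + e_4·(1) = 0
L: e_1·(2) + e_2·(1) + e_3·(2) + e_4·(-1) = 0
T: e_1·(-2) + e_2·(-1) + e_3·(-1) + e_4·(-1) = 0
Solving this homogeneous linear system for the smallest-integer solution (first nonzero entry positive) gives (1, 1, -2, -1).

(1, 1, -2, -1)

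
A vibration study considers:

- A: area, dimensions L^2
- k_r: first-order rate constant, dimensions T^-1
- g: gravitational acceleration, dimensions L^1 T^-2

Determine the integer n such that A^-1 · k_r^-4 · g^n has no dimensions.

2

Balance the L exponent: (1)·n from g, plus −(2) − 4·(0) = -2 from the rest, must sum to zero.
n − 2 = 0, so n = 2.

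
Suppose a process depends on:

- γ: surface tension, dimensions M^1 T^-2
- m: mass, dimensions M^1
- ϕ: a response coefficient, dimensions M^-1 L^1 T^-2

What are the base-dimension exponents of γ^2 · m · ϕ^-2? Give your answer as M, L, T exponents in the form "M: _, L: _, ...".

Collect each base-dimension exponent across the product:
  M: 2·(1) + (1) − 2·(-1) = 5
  L: 2·(0) + (0) − 2·(1) = -2
  T: 2·(-2) + (0) − 2·(-2) = 0
So the dimensions are [M⁵ L⁻²].

M: 5, L: -2, T: 0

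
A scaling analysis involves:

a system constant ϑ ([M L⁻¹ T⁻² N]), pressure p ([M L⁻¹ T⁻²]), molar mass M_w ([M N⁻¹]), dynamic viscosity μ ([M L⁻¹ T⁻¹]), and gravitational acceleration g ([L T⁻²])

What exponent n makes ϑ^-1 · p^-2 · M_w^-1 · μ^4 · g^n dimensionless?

Balance the L exponent: (1)·n from g, plus −(-1) − 2·(-1) − (0) + 4·(-1) = -1 from the rest, must sum to zero.
n − 1 = 0, so n = 1.

1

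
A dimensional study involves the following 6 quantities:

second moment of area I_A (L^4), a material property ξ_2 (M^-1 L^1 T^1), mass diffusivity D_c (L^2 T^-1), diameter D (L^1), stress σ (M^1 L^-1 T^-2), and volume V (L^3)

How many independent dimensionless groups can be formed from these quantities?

There are 6 variables and 3 base dimensions (M, L, T).
The dimension matrix has rank 3.
Independent dimensionless groups: 6 − 3 = 3.

3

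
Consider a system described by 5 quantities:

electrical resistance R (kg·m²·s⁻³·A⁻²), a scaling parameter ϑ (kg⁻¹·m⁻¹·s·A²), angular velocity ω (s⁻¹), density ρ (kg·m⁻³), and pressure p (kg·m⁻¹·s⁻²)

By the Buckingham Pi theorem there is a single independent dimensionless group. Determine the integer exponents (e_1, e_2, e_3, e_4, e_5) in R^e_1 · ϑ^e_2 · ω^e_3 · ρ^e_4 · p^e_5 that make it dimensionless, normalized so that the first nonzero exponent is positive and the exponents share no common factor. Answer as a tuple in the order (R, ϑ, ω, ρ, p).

M: e_1·(1) + e_2·(-1) + e_3·(0) + e_4·(1) + e_5·(1) = 0
L: e_1·(2) + e_2·(-1) + e_3·(0) + e_4·(-3) + e_5·(-1) = 0
T: e_1·(-3) + e_2·(1) + e_3·(-1) + e_4·(0) + e_5·(-2) = 0
I: e_1·(-2) + e_2·(2) + e_3·(0) + e_4·(0) + e_5·(0) = 0
Solving this homogeneous linear system for the smallest-integer solution (first nonzero entry positive) gives (2, 2, -2, 1, -1).

(2, 2, -2, 1, -1)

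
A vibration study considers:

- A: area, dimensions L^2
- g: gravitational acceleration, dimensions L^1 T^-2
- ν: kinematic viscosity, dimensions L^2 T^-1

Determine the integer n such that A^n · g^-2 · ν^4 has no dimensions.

-3

Balance the L exponent: (2)·n from A, plus −2·(1) + 4·(2) = 6 from the rest, must sum to zero.
2n + 6 = 0, so n = -3.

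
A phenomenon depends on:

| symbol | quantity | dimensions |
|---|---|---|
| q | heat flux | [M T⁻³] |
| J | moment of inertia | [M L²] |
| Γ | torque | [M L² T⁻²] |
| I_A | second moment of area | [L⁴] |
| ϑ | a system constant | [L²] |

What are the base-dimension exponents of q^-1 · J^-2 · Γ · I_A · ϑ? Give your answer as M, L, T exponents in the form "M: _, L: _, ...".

Collect each base-dimension exponent across the product:
  M: −(1) − 2·(1) + (1) + (0) + (0) = -2
  L: −(0) − 2·(2) + (2) + (4) + (2) = 4
  T: −(-3) − 2·(0) + (-2) + (0) + (0) = 1
So the dimensions are [M⁻² L⁴ T].

M: -2, L: 4, T: 1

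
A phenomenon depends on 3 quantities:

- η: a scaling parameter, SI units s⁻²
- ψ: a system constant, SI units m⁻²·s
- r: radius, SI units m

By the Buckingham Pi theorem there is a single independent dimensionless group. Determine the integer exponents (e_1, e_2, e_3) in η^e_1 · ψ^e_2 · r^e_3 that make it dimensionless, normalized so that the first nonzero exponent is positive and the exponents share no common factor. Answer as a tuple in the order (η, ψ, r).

L: e_1·(0) + e_2·(-2) + e_3·(1) = 0
T: e_1·(-2) + e_2·(1) + e_3·(0) = 0
Solving this homogeneous linear system for the smallest-integer solution (first nonzero entry positive) gives (1, 2, 4).

(1, 2, 4)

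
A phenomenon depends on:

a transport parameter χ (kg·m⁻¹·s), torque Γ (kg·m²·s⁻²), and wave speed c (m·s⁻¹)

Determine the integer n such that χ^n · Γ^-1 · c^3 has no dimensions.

Balance the M exponent: (1)·n from χ, plus −(1) + 3·(0) = -1 from the rest, must sum to zero.
n − 1 = 0, so n = 1.

1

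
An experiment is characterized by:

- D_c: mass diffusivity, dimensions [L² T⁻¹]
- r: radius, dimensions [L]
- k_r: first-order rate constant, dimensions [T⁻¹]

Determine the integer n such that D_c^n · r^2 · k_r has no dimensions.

Balance the L exponent: (2)·n from D_c, plus 2·(1) + (0) = 2 from the rest, must sum to zero.
2n + 2 = 0, so n = -1.

-1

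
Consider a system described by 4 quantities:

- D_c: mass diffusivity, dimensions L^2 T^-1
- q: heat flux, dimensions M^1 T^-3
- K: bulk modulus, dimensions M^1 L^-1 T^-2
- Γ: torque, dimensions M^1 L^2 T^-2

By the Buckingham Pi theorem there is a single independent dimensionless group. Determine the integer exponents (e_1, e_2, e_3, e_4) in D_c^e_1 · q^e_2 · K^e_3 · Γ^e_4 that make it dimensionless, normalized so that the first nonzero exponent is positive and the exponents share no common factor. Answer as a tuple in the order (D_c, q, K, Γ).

M: e_1·(0) + e_2·(1) + e_3·(1) + e_4·(1) = 0
L: e_1·(2) + e_2·(0) + e_3·(-1) + e_4·(2) = 0
T: e_1·(-1) + e_2·(-3) + e_3·(-2) + e_4·(-2) = 0
Solving this homogeneous linear system for the smallest-integer solution (first nonzero entry positive) gives (3, -3, 4, -1).

(3, -3, 4, -1)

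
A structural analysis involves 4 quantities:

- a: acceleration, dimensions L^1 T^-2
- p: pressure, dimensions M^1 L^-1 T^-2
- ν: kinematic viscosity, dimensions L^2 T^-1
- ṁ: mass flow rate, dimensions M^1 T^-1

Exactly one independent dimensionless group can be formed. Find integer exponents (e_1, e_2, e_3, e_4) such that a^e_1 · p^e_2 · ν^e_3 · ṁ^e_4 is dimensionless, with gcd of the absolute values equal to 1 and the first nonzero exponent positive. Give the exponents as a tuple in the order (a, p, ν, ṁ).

(1, -1, -1, 1)

M: e_1·(0) + e_2·(1) + e_3·(0) + e_4·(1) = 0
L: e_1·(1) + e_2·(-1) + e_3·(2) + e_4·(0) = 0
T: e_1·(-2) + e_2·(-2) + e_3·(-1) + e_4·(-1) = 0
Solving this homogeneous linear system for the smallest-integer solution (first nonzero entry positive) gives (1, -1, -1, 1).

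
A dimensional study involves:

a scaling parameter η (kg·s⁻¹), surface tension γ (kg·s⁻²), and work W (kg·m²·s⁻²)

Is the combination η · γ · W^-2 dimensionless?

Sum the exponent of each base dimension across the product:
  M: [η]_M + [γ]_M − 2·[W]_M = (1) + (1) − 2·(1) = 0
  L: [η]_L + [γ]_L − 2·[W]_L = (0) + (0) − 2·(2) = -4
  T: [η]_T + [γ]_T − 2·[W]_T = (-1) + (-2) − 2·(-2) = 1
Net dimensions [L⁻⁴ T] ≠ [1] — not dimensionless.

no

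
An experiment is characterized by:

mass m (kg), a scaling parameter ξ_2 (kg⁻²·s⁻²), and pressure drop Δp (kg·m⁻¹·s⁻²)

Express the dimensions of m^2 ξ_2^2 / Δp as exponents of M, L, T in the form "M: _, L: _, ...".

Collect each base-dimension exponent across the product:
  M: 2·(1) + 2·(-2) − (1) = -3
  L: 2·(0) + 2·(0) − (-1) = 1
  T: 2·(0) + 2·(-2) − (-2) = -2
So the dimensions are [M⁻³ L T⁻²].

M: -3, L: 1, T: -2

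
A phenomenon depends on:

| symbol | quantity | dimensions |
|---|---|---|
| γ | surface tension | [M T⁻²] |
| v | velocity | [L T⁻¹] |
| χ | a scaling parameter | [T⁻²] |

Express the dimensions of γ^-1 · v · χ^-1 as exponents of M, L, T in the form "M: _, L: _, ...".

M: -1, L: 1, T: 3

Collect each base-dimension exponent across the product:
  M: −(1) + (0) − (0) = -1
  L: −(0) + (1) − (0) = 1
  T: −(-2) + (-1) − (-2) = 3
So the dimensions are [M⁻¹ L T³].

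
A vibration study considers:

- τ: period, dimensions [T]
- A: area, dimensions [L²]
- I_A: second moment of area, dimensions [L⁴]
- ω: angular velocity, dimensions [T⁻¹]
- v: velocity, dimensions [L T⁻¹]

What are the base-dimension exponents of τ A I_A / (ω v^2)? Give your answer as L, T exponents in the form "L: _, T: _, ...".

Collect each base-dimension exponent across the product:
  L: (0) + (2) + (4) − (0) − 2·(1) = 4
  T: (1) + (0) + (0) − (-1) − 2·(-1) = 4
So the dimensions are [L⁴ T⁴].

L: 4, T: 4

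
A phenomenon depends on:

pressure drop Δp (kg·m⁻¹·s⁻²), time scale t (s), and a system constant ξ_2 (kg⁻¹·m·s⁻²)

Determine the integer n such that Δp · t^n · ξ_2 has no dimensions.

4

Balance the T exponent: (1)·n from t, plus (-2) + (-2) = -4 from the rest, must sum to zero.
n − 4 = 0, so n = 4.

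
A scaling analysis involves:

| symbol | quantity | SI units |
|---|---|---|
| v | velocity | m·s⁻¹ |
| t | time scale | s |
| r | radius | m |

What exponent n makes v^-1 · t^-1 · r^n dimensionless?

1

Balance the L exponent: (1)·n from r, plus −(1) − (0) = -1 from the rest, must sum to zero.
n − 1 = 0, so n = 1.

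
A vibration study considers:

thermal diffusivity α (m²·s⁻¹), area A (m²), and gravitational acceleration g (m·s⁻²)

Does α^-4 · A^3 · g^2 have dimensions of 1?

Sum the exponent of each base dimension across the product:
  M: −4·[α]_M + 3·[A]_M + 2·[g]_M = −4·(0) + 3·(0) + 2·(0) = 0
  L: −4·[α]_L + 3·[A]_L + 2·[g]_L = −4·(2) + 3·(2) + 2·(1) = 0
  T: −4·[α]_T + 3·[A]_T + 2·[g]_T = −4·(-1) + 3·(0) + 2·(-2) = 0
All base exponents vanish — dimensionless.

yes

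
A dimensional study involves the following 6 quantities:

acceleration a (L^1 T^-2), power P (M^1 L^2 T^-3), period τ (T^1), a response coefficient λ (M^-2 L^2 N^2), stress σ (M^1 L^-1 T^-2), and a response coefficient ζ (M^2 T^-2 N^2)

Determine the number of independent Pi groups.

There are 6 variables and 4 base dimensions (M, L, T, N).
The dimension matrix has rank 4.
Independent dimensionless groups: 6 − 4 = 2.

2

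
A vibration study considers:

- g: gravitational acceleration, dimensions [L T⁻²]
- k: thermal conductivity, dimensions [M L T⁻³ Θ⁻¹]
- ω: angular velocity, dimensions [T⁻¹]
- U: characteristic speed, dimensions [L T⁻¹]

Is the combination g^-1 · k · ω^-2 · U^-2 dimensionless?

no

Sum the exponent of each base dimension across the product:
  M: −[g]_M + [k]_M − 2·[ω]_M − 2·[U]_M = −(0) + (1) − 2·(0) − 2·(0) = 1
  L: −[g]_L + [k]_L − 2·[ω]_L − 2·[U]_L = −(1) + (1) − 2·(0) − 2·(1) = -2
  T: −[g]_T + [k]_T − 2·[ω]_T − 2·[U]_T = −(-2) + (-3) − 2·(-1) − 2·(-1) = 3
  Θ: −[g]_Θ + [k]_Θ − 2·[ω]_Θ − 2·[U]_Θ = −(0) + (-1) − 2·(0) − 2·(0) = -1
Net dimensions [M L⁻² T³ Θ⁻¹] ≠ [1] — not dimensionless.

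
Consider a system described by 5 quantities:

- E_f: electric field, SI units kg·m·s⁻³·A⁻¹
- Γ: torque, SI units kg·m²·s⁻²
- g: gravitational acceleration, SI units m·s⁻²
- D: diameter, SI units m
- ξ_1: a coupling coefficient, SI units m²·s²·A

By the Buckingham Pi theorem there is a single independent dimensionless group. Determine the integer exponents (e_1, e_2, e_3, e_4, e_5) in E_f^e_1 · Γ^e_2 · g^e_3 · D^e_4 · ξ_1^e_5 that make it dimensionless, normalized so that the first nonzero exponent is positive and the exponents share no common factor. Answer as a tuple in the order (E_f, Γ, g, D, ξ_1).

M: e_1·(1) + e_2·(1) + e_3·(0) + e_4·(0) + e_5·(0) = 0
L: e_1·(1) + e_2·(2) + e_3·(1) + e_4·(1) + e_5·(2) = 0
T: e_1·(-3) + e_2·(-2) + e_3·(-2) + e_4·(0) + e_5·(2) = 0
I: e_1·(-1) + e_2·(0) + e_3·(0) + e_4·(0) + e_5·(1) = 0
Solving this homogeneous linear system for the smallest-integer solution (first nonzero entry positive) gives (2, -2, 1, -3, 2).

(2, -2, 1, -3, 2)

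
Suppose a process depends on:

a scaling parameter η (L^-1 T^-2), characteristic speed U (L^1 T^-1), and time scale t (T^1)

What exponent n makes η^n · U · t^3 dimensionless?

1

Balance the L exponent: (-1)·n from η, plus (1) + 3·(0) = 1 from the rest, must sum to zero.
−n + 1 = 0, so n = 1.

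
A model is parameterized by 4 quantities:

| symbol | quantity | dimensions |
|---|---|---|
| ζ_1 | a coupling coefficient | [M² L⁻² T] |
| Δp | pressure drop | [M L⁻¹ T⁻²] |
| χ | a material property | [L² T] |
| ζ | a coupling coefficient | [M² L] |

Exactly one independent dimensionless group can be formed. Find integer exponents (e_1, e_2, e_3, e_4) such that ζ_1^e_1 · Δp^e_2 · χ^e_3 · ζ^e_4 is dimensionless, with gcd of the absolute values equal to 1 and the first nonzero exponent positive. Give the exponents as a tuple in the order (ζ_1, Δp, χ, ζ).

(1, 2, 3, -2)

M: e_1·(2) + e_2·(1) + e_3·(0) + e_4·(2) = 0
L: e_1·(-2) + e_2·(-1) + e_3·(2) + e_4·(1) = 0
T: e_1·(1) + e_2·(-2) + e_3·(1) + e_4·(0) = 0
Solving this homogeneous linear system for the smallest-integer solution (first nonzero entry positive) gives (1, 2, 3, -2).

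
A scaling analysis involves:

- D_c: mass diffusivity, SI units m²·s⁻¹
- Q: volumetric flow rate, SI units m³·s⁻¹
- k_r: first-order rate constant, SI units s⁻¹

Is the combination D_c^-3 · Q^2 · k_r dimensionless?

yes

Sum the exponent of each base dimension across the product:
  M: −3·[D_c]_M + 2·[Q]_M + [k_r]_M = −3·(0) + 2·(0) + (0) = 0
  L: −3·[D_c]_L + 2·[Q]_L + [k_r]_L = −3·(2) + 2·(3) + (0) = 0
  T: −3·[D_c]_T + 2·[Q]_T + [k_r]_T = −3·(-1) + 2·(-1) + (-1) = 0
All base exponents vanish — dimensionless.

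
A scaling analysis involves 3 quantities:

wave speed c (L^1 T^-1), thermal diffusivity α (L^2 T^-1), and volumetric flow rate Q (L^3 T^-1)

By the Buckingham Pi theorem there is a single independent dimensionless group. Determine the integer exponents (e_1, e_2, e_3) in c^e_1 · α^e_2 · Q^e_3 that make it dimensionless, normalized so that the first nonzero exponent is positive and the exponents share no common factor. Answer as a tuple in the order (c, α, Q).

(1, -2, 1)

L: e_1·(1) + e_2·(2) + e_3·(3) = 0
T: e_1·(-1) + e_2·(-1) + e_3·(-1) = 0
Solving this homogeneous linear system for the smallest-integer solution (first nonzero entry positive) gives (1, -2, 1).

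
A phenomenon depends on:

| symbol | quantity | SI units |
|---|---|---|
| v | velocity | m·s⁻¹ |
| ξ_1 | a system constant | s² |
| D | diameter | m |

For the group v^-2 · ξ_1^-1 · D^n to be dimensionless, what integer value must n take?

Balance the L exponent: (1)·n from D, plus −2·(1) − (0) = -2 from the rest, must sum to zero.
n − 2 = 0, so n = 2.

2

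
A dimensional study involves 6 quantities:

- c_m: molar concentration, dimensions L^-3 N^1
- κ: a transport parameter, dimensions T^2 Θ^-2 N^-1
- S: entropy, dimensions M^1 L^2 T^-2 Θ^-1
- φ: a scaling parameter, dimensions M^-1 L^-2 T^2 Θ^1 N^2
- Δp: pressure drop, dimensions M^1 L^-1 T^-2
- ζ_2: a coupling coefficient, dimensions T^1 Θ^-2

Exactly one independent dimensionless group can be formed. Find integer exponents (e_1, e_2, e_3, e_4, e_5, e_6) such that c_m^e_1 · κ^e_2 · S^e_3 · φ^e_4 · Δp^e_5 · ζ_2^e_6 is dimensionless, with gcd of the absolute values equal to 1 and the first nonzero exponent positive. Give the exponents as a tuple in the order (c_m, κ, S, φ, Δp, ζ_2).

M: e_1·(0) + e_2·(0) + e_3·(1) + e_4·(-1) + e_5·(1) + e_6·(0) = 0
L: e_1·(-3) + e_2·(0) + e_3·(2) + e_4·(-2) + e_5·(-1) + e_6·(0) = 0
T: e_1·(0) + e_2·(2) + e_3·(-2) + e_4·(2) + e_5·(-2) + e_6·(1) = 0
Θ: e_1·(0) + e_2·(-2) + e_3·(-1) + e_4·(1) + e_5·(0) + e_6·(-2) = 0
N: e_1·(1) + e_2·(-1) + e_3·(0) + e_4·(2) + e_5·(0) + e_6·(0) = 0
Solving this homogeneous linear system for the smallest-integer solution (first nonzero entry positive) gives (4, 2, 3, -1, -4, -4).

(4, 2, 3, -1, -4, -4)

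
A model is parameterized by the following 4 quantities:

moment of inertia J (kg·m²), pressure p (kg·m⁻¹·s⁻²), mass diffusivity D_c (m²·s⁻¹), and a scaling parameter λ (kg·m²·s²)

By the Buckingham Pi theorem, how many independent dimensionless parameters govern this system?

There are 4 variables and 3 base dimensions (M, L, T).
The dimension matrix has rank 3.
Independent dimensionless groups: 4 − 3 = 1.

1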